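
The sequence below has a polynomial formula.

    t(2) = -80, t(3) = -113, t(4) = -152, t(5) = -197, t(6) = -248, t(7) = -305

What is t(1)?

-53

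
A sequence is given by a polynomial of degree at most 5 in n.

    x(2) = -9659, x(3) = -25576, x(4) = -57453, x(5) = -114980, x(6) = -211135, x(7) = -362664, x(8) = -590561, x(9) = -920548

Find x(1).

First differences: -15917, -31877, -57527, -96155, -151529, -227897, -329987
Second differences: -15960, -25650, -38628, -55374, -76368, -102090
Third differences: -9690, -12978, -16746, -20994, -25722
Fourth differences: -3288, -3768, -4248, -4728
Fifth differences: -480, -480, -480
The fifth differences are constant at -480.
Work back: -3288 + 480 = -2808;  -9690 + 2808 = -6882;  -15960 + 6882 = -9078;  -15917 + 9078 = -6839;  -9659 + 6839 = -2820

-2820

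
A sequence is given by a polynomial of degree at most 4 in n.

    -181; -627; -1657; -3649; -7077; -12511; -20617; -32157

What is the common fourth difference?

D1: -446, -1030, -1992, -3428, -5434, -8106, -11540
D2: -584, -962, -1436, -2006, -2672, -3434
D3: -378, -474, -570, -666, -762
D4: -96, -96, -96, -96

-96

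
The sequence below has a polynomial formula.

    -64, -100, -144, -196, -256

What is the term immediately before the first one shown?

-36

Δ: -36, -44, -52, -60
Δ²: -8, -8, -8
The second differences are constant at -8.
Work back: -36 + 8 = -28;  -64 + 28 = -36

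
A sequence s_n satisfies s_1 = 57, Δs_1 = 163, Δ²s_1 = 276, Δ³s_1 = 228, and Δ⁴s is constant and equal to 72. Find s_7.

Build the table forward from the leading diagonal:
Fourth differences: 72, 72, 72, 72, 72, 72, 72
Third differences: 228, 300, 372, 444, 516, 588, 660
Second differences: 276, 504, 804, 1176, 1620, 2136, 2724
First differences: 163, 439, 943, 1747, 2923, 4543, 6679
s: 57, 220, 659, 1602, 3349, 6272, 10815

10815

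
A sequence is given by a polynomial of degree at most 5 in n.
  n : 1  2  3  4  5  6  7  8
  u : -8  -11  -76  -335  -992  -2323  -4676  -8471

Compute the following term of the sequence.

First differences: -3 , -65 , -259 , -657 , -1331 , -2353 , -3795
Second differences: -62 , -194 , -398 , -674 , -1022 , -1442
Third differences: -132 , -204 , -276 , -348 , -420
Fourth differences: -72 , -72 , -72 , -72
The fourth differences are constant (-72).
-420 − 72 = -492;  -1442 − 492 = -1934;  -3795 − 1934 = -5729;  -8471 − 5729 = -14200

-14200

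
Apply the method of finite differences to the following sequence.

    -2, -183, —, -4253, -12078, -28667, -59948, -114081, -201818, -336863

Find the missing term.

-1136

Using the last 7 terms:
-7825  -16589  -31281  -54133  -87737  -135045
-8764  -14692  -22852  -33604  -47308
-5928  -8160  -10752  -13704
-2232  -2592  -2952
-360  -360
Constant fifth difference = -360.
Extend backward: -2232 + 360 = -1872;  -5928 + 1872 = -4056;  -8764 + 4056 = -4708;  -7825 + 4708 = -3117;  -4253 + 3117 = -1136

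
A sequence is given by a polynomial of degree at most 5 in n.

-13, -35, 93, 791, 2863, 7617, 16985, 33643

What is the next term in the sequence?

61131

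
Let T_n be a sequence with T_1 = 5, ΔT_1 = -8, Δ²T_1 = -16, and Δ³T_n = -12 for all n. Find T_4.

-79

Build the table forward from the leading diagonal:
D3: -12, -12, -12, -12
D2: -16, -28, -40, -52
D1: -8, -24, -52, -92
T: 5, -3, -27, -79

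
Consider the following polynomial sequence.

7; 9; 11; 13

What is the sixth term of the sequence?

17

2 , 2 , 2
Constant first difference = 2, so extend:
13 + 2 = 15
15 + 2 = 17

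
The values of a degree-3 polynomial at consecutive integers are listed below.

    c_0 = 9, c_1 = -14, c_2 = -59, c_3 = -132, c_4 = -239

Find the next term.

First differences: -23, -45, -73, -107
Second differences: -22, -28, -34
Third differences: -6, -6
The third differences are constant (-6).
-34 − 6 = -40;  -107 − 40 = -147;  -239 − 147 = -386

-386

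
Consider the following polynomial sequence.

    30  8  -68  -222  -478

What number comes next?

-860

D1: -22  -76  -154  -256
D2: -54  -78  -102
D3: -24  -24
Third differences constant at -24.
-102 − 24 = -126;  -256 − 126 = -382;  -478 − 382 = -860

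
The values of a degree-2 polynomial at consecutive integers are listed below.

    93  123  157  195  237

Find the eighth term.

387

D1: 30 , 34 , 38 , 42
D2: 4 , 4 , 4
Constant second difference = 4, so extend:
42 + 4 = 46;  237 + 46 = 283
46 + 4 = 50;  283 + 50 = 333
50 + 4 = 54;  333 + 54 = 387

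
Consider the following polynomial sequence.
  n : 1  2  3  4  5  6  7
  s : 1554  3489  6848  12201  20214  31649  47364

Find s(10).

Δ: 1935 , 3359 , 5353 , 8013 , 11435 , 15715
Δ²: 1424 , 1994 , 2660 , 3422 , 4280
Δ³: 570 , 666 , 762 , 858
Δ⁴: 96 , 96 , 96
Constant fourth difference = 96, so extend:
858 + 96 = 954;  4280 + 954 = 5234;  15715 + 5234 = 20949;  47364 + 20949 = 68313
954 + 96 = 1050;  5234 + 1050 = 6284;  20949 + 6284 = 27233;  68313 + 27233 = 95546
1050 + 96 = 1146;  6284 + 1146 = 7430;  27233 + 7430 = 34663;  95546 + 34663 = 130209

130209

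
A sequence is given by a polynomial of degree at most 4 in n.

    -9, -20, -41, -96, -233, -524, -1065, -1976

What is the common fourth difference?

Δ: -11, -21, -55, -137, -291, -541, -911
Δ²: -10, -34, -82, -154, -250, -370
Δ³: -24, -48, -72, -96, -120
Δ⁴: -24, -24, -24, -24

-24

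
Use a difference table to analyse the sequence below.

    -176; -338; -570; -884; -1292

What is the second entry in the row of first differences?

D1: -162, -232, -314, -408
D2: -70, -82, -94
D3: -12, -12

-232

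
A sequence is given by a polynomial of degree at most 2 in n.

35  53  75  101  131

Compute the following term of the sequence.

18, 22, 26, 30
4, 4, 4
Second differences constant at 4.
30 + 4 = 34;  131 + 34 = 165

165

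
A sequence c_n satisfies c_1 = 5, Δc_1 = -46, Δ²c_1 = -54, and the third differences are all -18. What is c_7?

-1441

Build the table forward from the leading diagonal:
Third differences: -18  -18  -18  -18  -18  -18  -18
Second differences: -54  -72  -90  -108  -126  -144  -162
First differences: -46  -100  -172  -262  -370  -496  -640
c: 5  -41  -141  -313  -575  -945  -1441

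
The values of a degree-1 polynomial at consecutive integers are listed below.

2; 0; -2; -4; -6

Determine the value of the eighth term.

Δ: -2, -2, -2, -2
Constant first difference = -2, so extend:
-6 − 2 = -8
-8 − 2 = -10
-10 − 2 = -12

-12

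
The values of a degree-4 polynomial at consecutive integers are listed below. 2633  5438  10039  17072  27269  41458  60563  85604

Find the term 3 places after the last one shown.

207983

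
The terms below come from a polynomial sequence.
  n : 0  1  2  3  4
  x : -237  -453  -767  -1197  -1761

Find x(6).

-3363

First differences: -216  -314  -430  -564
Second differences: -98  -116  -134
Third differences: -18  -18
The third differences are constant (-18).
-134 − 18 = -152;  -564 − 152 = -716;  -1761 − 716 = -2477
-152 − 18 = -170;  -716 − 170 = -886;  -2477 − 886 = -3363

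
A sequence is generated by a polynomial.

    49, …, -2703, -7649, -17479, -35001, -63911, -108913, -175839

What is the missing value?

-601

Using the last 7 terms:
First differences: -4946  -9830  -17522  -28910  -45002  -66926
Second differences: -4884  -7692  -11388  -16092  -21924
Third differences: -2808  -3696  -4704  -5832
Fourth differences: -888  -1008  -1128
Fifth differences: -120  -120
Constant fifth difference = -120.
Extend backward: -888 + 120 = -768;  -2808 + 768 = -2040;  -4884 + 2040 = -2844;  -4946 + 2844 = -2102;  -2703 + 2102 = -601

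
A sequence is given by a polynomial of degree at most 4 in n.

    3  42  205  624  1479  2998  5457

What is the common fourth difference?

48

Δ: 39, 163, 419, 855, 1519, 2459
Δ²: 124, 256, 436, 664, 940
Δ³: 132, 180, 228, 276
Δ⁴: 48, 48, 48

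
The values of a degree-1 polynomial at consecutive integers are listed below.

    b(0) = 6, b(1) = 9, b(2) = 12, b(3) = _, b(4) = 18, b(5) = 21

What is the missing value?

15

Using the first 3 terms:
3, 3
Constant first difference = 3.
Extend forward: 12 + 3 = 15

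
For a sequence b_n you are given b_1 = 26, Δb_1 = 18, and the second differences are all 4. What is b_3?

66

Build the table forward from the leading diagonal:
D2: 4  4  4
D1: 18  22  26
b: 26  44  66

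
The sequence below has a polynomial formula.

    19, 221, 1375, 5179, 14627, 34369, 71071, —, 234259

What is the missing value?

Using the first 7 terms:
First differences: 202  1154  3804  9448  19742  36702
Second differences: 952  2650  5644  10294  16960
Third differences: 1698  2994  4650  6666
Fourth differences: 1296  1656  2016
Fifth differences: 360  360
Constant fifth difference = 360.
Extend forward: 2016 + 360 = 2376;  6666 + 2376 = 9042;  16960 + 9042 = 26002;  36702 + 26002 = 62704;  71071 + 62704 = 133775

133775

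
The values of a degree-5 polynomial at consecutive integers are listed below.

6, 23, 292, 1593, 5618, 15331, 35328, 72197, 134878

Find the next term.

235023

First differences: 17, 269, 1301, 4025, 9713, 19997, 36869, 62681
Second differences: 252, 1032, 2724, 5688, 10284, 16872, 25812
Third differences: 780, 1692, 2964, 4596, 6588, 8940
Fourth differences: 912, 1272, 1632, 1992, 2352
Fifth differences: 360, 360, 360, 360
Constant fifth difference = 360, so extend:
2352 + 360 = 2712;  8940 + 2712 = 11652;  25812 + 11652 = 37464;  62681 + 37464 = 100145;  134878 + 100145 = 235023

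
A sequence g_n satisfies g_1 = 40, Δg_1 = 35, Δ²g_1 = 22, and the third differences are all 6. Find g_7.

700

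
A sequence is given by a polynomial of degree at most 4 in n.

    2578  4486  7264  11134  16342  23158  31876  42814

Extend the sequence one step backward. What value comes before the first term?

1342

1908  2778  3870  5208  6816  8718  10938
870  1092  1338  1608  1902  2220
222  246  270  294  318
24  24  24  24
The fourth differences are constant at 24.
Work back: 222 − 24 = 198;  870 − 198 = 672;  1908 − 672 = 1236;  2578 − 1236 = 1342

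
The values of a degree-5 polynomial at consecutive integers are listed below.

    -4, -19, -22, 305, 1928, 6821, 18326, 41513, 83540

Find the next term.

154013

Δ: -15 , -3 , 327 , 1623 , 4893 , 11505 , 23187 , 42027
Δ²: 12 , 330 , 1296 , 3270 , 6612 , 11682 , 18840
Δ³: 318 , 966 , 1974 , 3342 , 5070 , 7158
Δ⁴: 648 , 1008 , 1368 , 1728 , 2088
Δ⁵: 360 , 360 , 360 , 360
Fifth differences constant at 360.
2088 + 360 = 2448;  7158 + 2448 = 9606;  18840 + 9606 = 28446;  42027 + 28446 = 70473;  83540 + 70473 = 154013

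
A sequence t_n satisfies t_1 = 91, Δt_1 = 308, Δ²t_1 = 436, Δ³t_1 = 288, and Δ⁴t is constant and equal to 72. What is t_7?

15319

Build the table forward from the leading diagonal:
Δ⁴: 72, 72, 72, 72, 72, 72, 72
Δ³: 288, 360, 432, 504, 576, 648, 720
Δ²: 436, 724, 1084, 1516, 2020, 2596, 3244
Δ: 308, 744, 1468, 2552, 4068, 6088, 8684
t: 91, 399, 1143, 2611, 5163, 9231, 15319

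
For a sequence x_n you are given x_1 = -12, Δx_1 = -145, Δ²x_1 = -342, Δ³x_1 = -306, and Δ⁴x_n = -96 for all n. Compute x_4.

-1779

Build the table forward from the leading diagonal:
Δ⁴: -96, -96, -96, -96
Δ³: -306, -402, -498, -594
Δ²: -342, -648, -1050, -1548
Δ: -145, -487, -1135, -2185
x: -12, -157, -644, -1779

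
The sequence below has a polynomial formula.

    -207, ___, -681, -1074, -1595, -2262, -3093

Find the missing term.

-398

Using the last 5 terms:
Δ: -393  -521  -667  -831
Δ²: -128  -146  -164
Δ³: -18  -18
Constant third difference = -18.
Extend backward: -128 + 18 = -110;  -393 + 110 = -283;  -681 + 283 = -398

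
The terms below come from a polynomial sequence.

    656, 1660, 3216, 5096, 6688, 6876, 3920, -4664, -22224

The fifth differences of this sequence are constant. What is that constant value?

-120

D1: 1004, 1556, 1880, 1592, 188, -2956, -8584, -17560
D2: 552, 324, -288, -1404, -3144, -5628, -8976
D3: -228, -612, -1116, -1740, -2484, -3348
D4: -384, -504, -624, -744, -864
D5: -120, -120, -120, -120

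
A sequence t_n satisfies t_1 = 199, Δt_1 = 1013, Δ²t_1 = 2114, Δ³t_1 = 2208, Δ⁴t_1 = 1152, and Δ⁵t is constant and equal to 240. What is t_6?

Build the table forward from the leading diagonal:
D5: 240, 240, 240, 240, 240, 240
D4: 1152, 1392, 1632, 1872, 2112, 2352
D3: 2208, 3360, 4752, 6384, 8256, 10368
D2: 2114, 4322, 7682, 12434, 18818, 27074
D1: 1013, 3127, 7449, 15131, 27565, 46383
t: 199, 1212, 4339, 11788, 26919, 54484

54484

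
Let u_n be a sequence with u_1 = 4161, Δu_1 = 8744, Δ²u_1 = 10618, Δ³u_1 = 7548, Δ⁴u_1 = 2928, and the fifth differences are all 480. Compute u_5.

135965

Build the table forward from the leading diagonal:
Δ⁵: 480, 480, 480, 480, 480
Δ⁴: 2928, 3408, 3888, 4368, 4848
Δ³: 7548, 10476, 13884, 17772, 22140
Δ²: 10618, 18166, 28642, 42526, 60298
Δ: 8744, 19362, 37528, 66170, 108696
u: 4161, 12905, 32267, 69795, 135965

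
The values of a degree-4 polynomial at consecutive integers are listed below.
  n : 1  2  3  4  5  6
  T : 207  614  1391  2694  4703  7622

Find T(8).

17126

407, 777, 1303, 2009, 2919
370, 526, 706, 910
156, 180, 204
24, 24
The fourth differences are constant (24).
204 + 24 = 228;  910 + 228 = 1138;  2919 + 1138 = 4057;  7622 + 4057 = 11679
228 + 24 = 252;  1138 + 252 = 1390;  4057 + 1390 = 5447;  11679 + 5447 = 17126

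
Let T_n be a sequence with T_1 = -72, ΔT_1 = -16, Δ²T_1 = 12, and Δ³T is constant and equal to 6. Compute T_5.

Build the table forward from the leading diagonal:
Third differences: 6  6  6  6  6
Second differences: 12  18  24  30  36
First differences: -16  -4  14  38  68
T: -72  -88  -92  -78  -40

-40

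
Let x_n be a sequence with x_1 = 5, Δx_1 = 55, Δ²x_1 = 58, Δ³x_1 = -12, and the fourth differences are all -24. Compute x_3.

173

Build the table forward from the leading diagonal:
Fourth differences: -24  -24  -24
Third differences: -12  -36  -60
Second differences: 58  46  10
First differences: 55  113  159
x: 5  60  173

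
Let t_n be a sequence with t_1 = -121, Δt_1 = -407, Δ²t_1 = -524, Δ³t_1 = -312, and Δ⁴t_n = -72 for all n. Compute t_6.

Build the table forward from the leading diagonal:
Fourth differences: -72  -72  -72  -72  -72  -72
Third differences: -312  -384  -456  -528  -600  -672
Second differences: -524  -836  -1220  -1676  -2204  -2804
First differences: -407  -931  -1767  -2987  -4663  -6867
t: -121  -528  -1459  -3226  -6213  -10876

-10876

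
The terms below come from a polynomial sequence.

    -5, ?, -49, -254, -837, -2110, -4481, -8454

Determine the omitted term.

-6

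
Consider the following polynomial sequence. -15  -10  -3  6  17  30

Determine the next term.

45

D1: 5  7  9  11  13
D2: 2  2  2  2
Second differences constant at 2.
13 + 2 = 15;  30 + 15 = 45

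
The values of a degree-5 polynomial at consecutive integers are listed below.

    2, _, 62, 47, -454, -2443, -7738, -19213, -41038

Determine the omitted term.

Using the last 7 terms:
Δ: -15  -501  -1989  -5295  -11475  -21825
Δ²: -486  -1488  -3306  -6180  -10350
Δ³: -1002  -1818  -2874  -4170
Δ⁴: -816  -1056  -1296
Δ⁵: -240  -240
Constant fifth difference = -240.
Extend backward: -816 + 240 = -576;  -1002 + 576 = -426;  -486 + 426 = -60;  -15 + 60 = 45;  62 − 45 = 17

17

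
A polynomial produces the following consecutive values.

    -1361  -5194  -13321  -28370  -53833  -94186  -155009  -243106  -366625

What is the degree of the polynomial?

5

D1: -3833, -8127, -15049, -25463, -40353, -60823, -88097, -123519
D2: -4294, -6922, -10414, -14890, -20470, -27274, -35422
D3: -2628, -3492, -4476, -5580, -6804, -8148
D4: -864, -984, -1104, -1224, -1344
D5: -120, -120, -120, -120
The fifth differences are constant, so the polynomial has degree 5.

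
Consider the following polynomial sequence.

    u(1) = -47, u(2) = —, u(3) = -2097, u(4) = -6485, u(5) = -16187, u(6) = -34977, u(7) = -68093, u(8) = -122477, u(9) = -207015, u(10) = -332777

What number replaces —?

-473

Using the last 8 terms:
-4388  -9702  -18790  -33116  -54384  -84538  -125762
-5314  -9088  -14326  -21268  -30154  -41224
-3774  -5238  -6942  -8886  -11070
-1464  -1704  -1944  -2184
-240  -240  -240
Constant fifth difference = -240.
Extend backward: -1464 + 240 = -1224;  -3774 + 1224 = -2550;  -5314 + 2550 = -2764;  -4388 + 2764 = -1624;  -2097 + 1624 = -473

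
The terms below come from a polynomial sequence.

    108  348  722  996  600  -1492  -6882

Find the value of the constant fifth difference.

Δ: 240, 374, 274, -396, -2092, -5390
Δ²: 134, -100, -670, -1696, -3298
Δ³: -234, -570, -1026, -1602
Δ⁴: -336, -456, -576
Δ⁵: -120, -120

-120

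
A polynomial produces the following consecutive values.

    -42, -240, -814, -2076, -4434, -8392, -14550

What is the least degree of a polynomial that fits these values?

D1: -198, -574, -1262, -2358, -3958, -6158
D2: -376, -688, -1096, -1600, -2200
D3: -312, -408, -504, -600
D4: -96, -96, -96
The fourth differences are constant, so the polynomial has degree 4.

4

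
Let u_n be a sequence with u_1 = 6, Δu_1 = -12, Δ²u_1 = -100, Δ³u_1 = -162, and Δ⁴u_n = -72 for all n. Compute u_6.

Build the table forward from the leading diagonal:
Δ⁴: -72, -72, -72, -72, -72, -72
Δ³: -162, -234, -306, -378, -450, -522
Δ²: -100, -262, -496, -802, -1180, -1630
Δ: -12, -112, -374, -870, -1672, -2852
u: 6, -6, -118, -492, -1362, -3034

-3034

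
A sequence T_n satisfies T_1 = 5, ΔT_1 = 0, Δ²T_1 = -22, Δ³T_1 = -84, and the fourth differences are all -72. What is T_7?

Build the table forward from the leading diagonal:
Fourth differences: -72, -72, -72, -72, -72, -72, -72
Third differences: -84, -156, -228, -300, -372, -444, -516
Second differences: -22, -106, -262, -490, -790, -1162, -1606
First differences: 0, -22, -128, -390, -880, -1670, -2832
T: 5, 5, -17, -145, -535, -1415, -3085

-3085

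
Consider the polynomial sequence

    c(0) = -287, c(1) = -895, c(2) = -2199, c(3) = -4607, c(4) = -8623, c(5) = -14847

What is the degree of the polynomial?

4

First differences: -608, -1304, -2408, -4016, -6224
Second differences: -696, -1104, -1608, -2208
Third differences: -408, -504, -600
Fourth differences: -96, -96
The fourth differences are constant, so the polynomial has degree 4.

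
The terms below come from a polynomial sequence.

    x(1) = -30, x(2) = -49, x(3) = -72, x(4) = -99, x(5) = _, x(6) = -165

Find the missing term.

Using the first 4 terms:
D1: -19  -23  -27
D2: -4  -4
Constant second difference = -4.
Extend forward: -27 − 4 = -31;  -99 − 31 = -130

-130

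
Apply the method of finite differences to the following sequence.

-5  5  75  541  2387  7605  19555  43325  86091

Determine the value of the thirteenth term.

683875

First differences: 10, 70, 466, 1846, 5218, 11950, 23770, 42766
Second differences: 60, 396, 1380, 3372, 6732, 11820, 18996
Third differences: 336, 984, 1992, 3360, 5088, 7176
Fourth differences: 648, 1008, 1368, 1728, 2088
Fifth differences: 360, 360, 360, 360
Fifth differences constant at 360.
2088 + 360 = 2448;  7176 + 2448 = 9624;  18996 + 9624 = 28620;  42766 + 28620 = 71386;  86091 + 71386 = 157477
2448 + 360 = 2808;  9624 + 2808 = 12432;  28620 + 12432 = 41052;  71386 + 41052 = 112438;  157477 + 112438 = 269915
2808 + 360 = 3168;  12432 + 3168 = 15600;  41052 + 15600 = 56652;  112438 + 56652 = 169090;  269915 + 169090 = 439005
3168 + 360 = 3528;  15600 + 3528 = 19128;  56652 + 19128 = 75780;  169090 + 75780 = 244870;  439005 + 244870 = 683875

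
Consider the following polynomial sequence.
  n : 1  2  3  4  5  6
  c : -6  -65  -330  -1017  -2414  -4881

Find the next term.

D1: -59 , -265 , -687 , -1397 , -2467
D2: -206 , -422 , -710 , -1070
D3: -216 , -288 , -360
D4: -72 , -72
Fourth differences constant at -72.
-360 − 72 = -432;  -1070 − 432 = -1502;  -2467 − 1502 = -3969;  -4881 − 3969 = -8850

-8850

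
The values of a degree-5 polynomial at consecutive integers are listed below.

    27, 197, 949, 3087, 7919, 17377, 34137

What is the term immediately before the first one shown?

19

D1: 170  752  2138  4832  9458  16760
D2: 582  1386  2694  4626  7302
D3: 804  1308  1932  2676
D4: 504  624  744
D5: 120  120
The fifth differences are constant at 120.
Work back: 504 − 120 = 384;  804 − 384 = 420;  582 − 420 = 162;  170 − 162 = 8;  27 − 8 = 19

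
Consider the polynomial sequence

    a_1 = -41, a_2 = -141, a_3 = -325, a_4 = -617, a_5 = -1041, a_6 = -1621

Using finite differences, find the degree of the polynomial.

3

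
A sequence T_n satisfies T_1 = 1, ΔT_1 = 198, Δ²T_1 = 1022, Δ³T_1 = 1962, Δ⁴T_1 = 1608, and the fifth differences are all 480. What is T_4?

5623

Build the table forward from the leading diagonal:
Δ⁵: 480, 480, 480, 480
Δ⁴: 1608, 2088, 2568, 3048
Δ³: 1962, 3570, 5658, 8226
Δ²: 1022, 2984, 6554, 12212
Δ: 198, 1220, 4204, 10758
T: 1, 199, 1419, 5623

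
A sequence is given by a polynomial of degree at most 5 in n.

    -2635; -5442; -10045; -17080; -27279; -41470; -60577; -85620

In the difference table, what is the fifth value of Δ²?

First differences: -2807, -4603, -7035, -10199, -14191, -19107, -25043
Second differences: -1796, -2432, -3164, -3992, -4916, -5936
Third differences: -636, -732, -828, -924, -1020
Fourth differences: -96, -96, -96, -96

-4916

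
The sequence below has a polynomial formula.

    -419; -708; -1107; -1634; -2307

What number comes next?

First differences: -289  -399  -527  -673
Second differences: -110  -128  -146
Third differences: -18  -18
The third differences are constant (-18).
-146 − 18 = -164;  -673 − 164 = -837;  -2307 − 837 = -3144

-3144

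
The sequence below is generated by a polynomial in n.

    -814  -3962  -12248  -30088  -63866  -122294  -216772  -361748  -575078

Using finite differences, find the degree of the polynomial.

D1: -3148, -8286, -17840, -33778, -58428, -94478, -144976, -213330
D2: -5138, -9554, -15938, -24650, -36050, -50498, -68354
D3: -4416, -6384, -8712, -11400, -14448, -17856
D4: -1968, -2328, -2688, -3048, -3408
D5: -360, -360, -360, -360
The fifth differences are constant, so the polynomial has degree 5.

5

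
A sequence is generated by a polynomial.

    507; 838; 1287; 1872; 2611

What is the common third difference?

18

First differences: 331, 449, 585, 739
Second differences: 118, 136, 154
Third differences: 18, 18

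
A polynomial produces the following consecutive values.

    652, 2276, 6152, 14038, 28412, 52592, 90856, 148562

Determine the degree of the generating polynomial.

5

Δ: 1624, 3876, 7886, 14374, 24180, 38264, 57706
Δ²: 2252, 4010, 6488, 9806, 14084, 19442
Δ³: 1758, 2478, 3318, 4278, 5358
Δ⁴: 720, 840, 960, 1080
Δ⁵: 120, 120, 120
The fifth differences are constant, so the polynomial has degree 5.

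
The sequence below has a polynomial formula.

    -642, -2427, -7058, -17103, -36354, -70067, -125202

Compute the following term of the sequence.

-210663

Δ: -1785, -4631, -10045, -19251, -33713, -55135
Δ²: -2846, -5414, -9206, -14462, -21422
Δ³: -2568, -3792, -5256, -6960
Δ⁴: -1224, -1464, -1704
Δ⁵: -240, -240
Constant fifth difference = -240, so extend:
-1704 − 240 = -1944;  -6960 − 1944 = -8904;  -21422 − 8904 = -30326;  -55135 − 30326 = -85461;  -125202 − 85461 = -210663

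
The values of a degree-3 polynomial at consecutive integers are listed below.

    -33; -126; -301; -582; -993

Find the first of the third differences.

D1: -93, -175, -281, -411
D2: -82, -106, -130
D3: -24, -24

-24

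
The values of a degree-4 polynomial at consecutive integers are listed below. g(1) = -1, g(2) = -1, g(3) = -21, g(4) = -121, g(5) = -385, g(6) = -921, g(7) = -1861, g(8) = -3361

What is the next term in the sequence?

Δ: 0 , -20 , -100 , -264 , -536 , -940 , -1500
Δ²: -20 , -80 , -164 , -272 , -404 , -560
Δ³: -60 , -84 , -108 , -132 , -156
Δ⁴: -24 , -24 , -24 , -24
The fourth differences are constant (-24).
-156 − 24 = -180;  -560 − 180 = -740;  -1500 − 740 = -2240;  -3361 − 2240 = -5601

-5601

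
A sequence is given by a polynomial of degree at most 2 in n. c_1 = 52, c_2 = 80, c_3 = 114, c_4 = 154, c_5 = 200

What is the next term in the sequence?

Δ: 28  34  40  46
Δ²: 6  6  6
Constant second difference = 6, so extend:
46 + 6 = 52;  200 + 52 = 252

252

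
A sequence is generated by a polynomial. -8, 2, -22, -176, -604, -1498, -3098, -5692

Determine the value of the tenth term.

First differences: 10, -24, -154, -428, -894, -1600, -2594
Second differences: -34, -130, -274, -466, -706, -994
Third differences: -96, -144, -192, -240, -288
Fourth differences: -48, -48, -48, -48
Fourth differences constant at -48.
-288 − 48 = -336;  -994 − 336 = -1330;  -2594 − 1330 = -3924;  -5692 − 3924 = -9616
-336 − 48 = -384;  -1330 − 384 = -1714;  -3924 − 1714 = -5638;  -9616 − 5638 = -15254

-15254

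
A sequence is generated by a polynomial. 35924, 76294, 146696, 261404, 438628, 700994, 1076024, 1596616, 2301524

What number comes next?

3235838

D1: 40370, 70402, 114708, 177224, 262366, 375030, 520592, 704908
D2: 30032, 44306, 62516, 85142, 112664, 145562, 184316
D3: 14274, 18210, 22626, 27522, 32898, 38754
D4: 3936, 4416, 4896, 5376, 5856
D5: 480, 480, 480, 480
Constant fifth difference = 480, so extend:
5856 + 480 = 6336;  38754 + 6336 = 45090;  184316 + 45090 = 229406;  704908 + 229406 = 934314;  2301524 + 934314 = 3235838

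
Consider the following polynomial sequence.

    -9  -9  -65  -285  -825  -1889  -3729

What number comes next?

D1: 0, -56, -220, -540, -1064, -1840
D2: -56, -164, -320, -524, -776
D3: -108, -156, -204, -252
D4: -48, -48, -48
The fourth differences are constant (-48).
-252 − 48 = -300;  -776 − 300 = -1076;  -1840 − 1076 = -2916;  -3729 − 2916 = -6645

-6645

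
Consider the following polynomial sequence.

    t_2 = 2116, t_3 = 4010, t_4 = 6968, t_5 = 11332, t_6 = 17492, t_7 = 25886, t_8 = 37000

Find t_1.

Δ: 1894  2958  4364  6160  8394  11114
Δ²: 1064  1406  1796  2234  2720
Δ³: 342  390  438  486
Δ⁴: 48  48  48
The fourth differences are constant at 48.
Work back: 342 − 48 = 294;  1064 − 294 = 770;  1894 − 770 = 1124;  2116 − 1124 = 992

992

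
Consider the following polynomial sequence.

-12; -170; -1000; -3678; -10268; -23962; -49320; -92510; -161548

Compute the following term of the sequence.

-266538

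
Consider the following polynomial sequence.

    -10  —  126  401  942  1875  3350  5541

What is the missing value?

Using the last 6 terms:
D1: 275  541  933  1475  2191
D2: 266  392  542  716
D3: 126  150  174
D4: 24  24
Constant fourth difference = 24.
Extend backward: 126 − 24 = 102;  266 − 102 = 164;  275 − 164 = 111;  126 − 111 = 15

15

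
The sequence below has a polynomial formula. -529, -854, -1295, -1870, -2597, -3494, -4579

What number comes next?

-5870

Δ: -325 , -441 , -575 , -727 , -897 , -1085
Δ²: -116 , -134 , -152 , -170 , -188
Δ³: -18 , -18 , -18 , -18
Constant third difference = -18, so extend:
-188 − 18 = -206;  -1085 − 206 = -1291;  -4579 − 1291 = -5870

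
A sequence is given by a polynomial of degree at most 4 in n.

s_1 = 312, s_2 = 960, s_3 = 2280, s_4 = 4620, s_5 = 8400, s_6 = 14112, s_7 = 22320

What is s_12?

125580

648, 1320, 2340, 3780, 5712, 8208
672, 1020, 1440, 1932, 2496
348, 420, 492, 564
72, 72, 72
The fourth differences are constant (72).
564 + 72 = 636;  2496 + 636 = 3132;  8208 + 3132 = 11340;  22320 + 11340 = 33660
636 + 72 = 708;  3132 + 708 = 3840;  11340 + 3840 = 15180;  33660 + 15180 = 48840
708 + 72 = 780;  3840 + 780 = 4620;  15180 + 4620 = 19800;  48840 + 19800 = 68640
780 + 72 = 852;  4620 + 852 = 5472;  19800 + 5472 = 25272;  68640 + 25272 = 93912
852 + 72 = 924;  5472 + 924 = 6396;  25272 + 6396 = 31668;  93912 + 31668 = 125580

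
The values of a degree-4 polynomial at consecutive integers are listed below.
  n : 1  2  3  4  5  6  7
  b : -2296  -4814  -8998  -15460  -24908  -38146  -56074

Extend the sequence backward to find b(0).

Δ: -2518, -4184, -6462, -9448, -13238, -17928
Δ²: -1666, -2278, -2986, -3790, -4690
Δ³: -612, -708, -804, -900
Δ⁴: -96, -96, -96
The fourth differences are constant at -96.
Work back: -612 + 96 = -516;  -1666 + 516 = -1150;  -2518 + 1150 = -1368;  -2296 + 1368 = -928

-928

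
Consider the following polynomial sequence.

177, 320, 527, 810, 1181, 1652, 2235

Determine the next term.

First differences: 143 , 207 , 283 , 371 , 471 , 583
Second differences: 64 , 76 , 88 , 100 , 112
Third differences: 12 , 12 , 12 , 12
Constant third difference = 12, so extend:
112 + 12 = 124;  583 + 124 = 707;  2235 + 707 = 2942

2942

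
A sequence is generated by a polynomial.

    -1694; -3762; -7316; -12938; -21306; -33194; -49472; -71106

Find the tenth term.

First differences: -2068, -3554, -5622, -8368, -11888, -16278, -21634
Second differences: -1486, -2068, -2746, -3520, -4390, -5356
Third differences: -582, -678, -774, -870, -966
Fourth differences: -96, -96, -96, -96
The fourth differences are constant (-96).
-966 − 96 = -1062;  -5356 − 1062 = -6418;  -21634 − 6418 = -28052;  -71106 − 28052 = -99158
-1062 − 96 = -1158;  -6418 − 1158 = -7576;  -28052 − 7576 = -35628;  -99158 − 35628 = -134786

-134786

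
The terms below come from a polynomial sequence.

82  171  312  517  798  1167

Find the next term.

1636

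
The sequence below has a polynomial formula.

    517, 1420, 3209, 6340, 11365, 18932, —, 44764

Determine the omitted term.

29785

Using the first 6 terms:
Δ: 903  1789  3131  5025  7567
Δ²: 886  1342  1894  2542
Δ³: 456  552  648
Δ⁴: 96  96
Constant fourth difference = 96.
Extend forward: 648 + 96 = 744;  2542 + 744 = 3286;  7567 + 3286 = 10853;  18932 + 10853 = 29785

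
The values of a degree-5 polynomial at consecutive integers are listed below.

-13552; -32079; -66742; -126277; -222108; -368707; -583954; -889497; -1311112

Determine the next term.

-1879063

First differences: -18527 , -34663 , -59535 , -95831 , -146599 , -215247 , -305543 , -421615
Second differences: -16136 , -24872 , -36296 , -50768 , -68648 , -90296 , -116072
Third differences: -8736 , -11424 , -14472 , -17880 , -21648 , -25776
Fourth differences: -2688 , -3048 , -3408 , -3768 , -4128
Fifth differences: -360 , -360 , -360 , -360
The fifth differences are constant (-360).
-4128 − 360 = -4488;  -25776 − 4488 = -30264;  -116072 − 30264 = -146336;  -421615 − 146336 = -567951;  -1311112 − 567951 = -1879063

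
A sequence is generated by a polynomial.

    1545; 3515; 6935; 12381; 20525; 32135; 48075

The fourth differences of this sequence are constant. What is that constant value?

96

First differences: 1970, 3420, 5446, 8144, 11610, 15940
Second differences: 1450, 2026, 2698, 3466, 4330
Third differences: 576, 672, 768, 864
Fourth differences: 96, 96, 96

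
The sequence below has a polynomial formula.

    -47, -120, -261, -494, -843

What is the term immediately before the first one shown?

-18

-73, -141, -233, -349
-68, -92, -116
-24, -24
The third differences are constant at -24.
Work back: -68 + 24 = -44;  -73 + 44 = -29;  -47 + 29 = -18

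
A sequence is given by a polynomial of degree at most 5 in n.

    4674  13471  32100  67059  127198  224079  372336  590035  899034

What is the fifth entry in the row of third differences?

18066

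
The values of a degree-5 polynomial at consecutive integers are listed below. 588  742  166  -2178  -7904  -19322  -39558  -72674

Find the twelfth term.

-454658

D1: 154, -576, -2344, -5726, -11418, -20236, -33116
D2: -730, -1768, -3382, -5692, -8818, -12880
D3: -1038, -1614, -2310, -3126, -4062
D4: -576, -696, -816, -936
D5: -120, -120, -120
Fifth differences constant at -120.
-936 − 120 = -1056;  -4062 − 1056 = -5118;  -12880 − 5118 = -17998;  -33116 − 17998 = -51114;  -72674 − 51114 = -123788
-1056 − 120 = -1176;  -5118 − 1176 = -6294;  -17998 − 6294 = -24292;  -51114 − 24292 = -75406;  -123788 − 75406 = -199194
-1176 − 120 = -1296;  -6294 − 1296 = -7590;  -24292 − 7590 = -31882;  -75406 − 31882 = -107288;  -199194 − 107288 = -306482
-1296 − 120 = -1416;  -7590 − 1416 = -9006;  -31882 − 9006 = -40888;  -107288 − 40888 = -148176;  -306482 − 148176 = -454658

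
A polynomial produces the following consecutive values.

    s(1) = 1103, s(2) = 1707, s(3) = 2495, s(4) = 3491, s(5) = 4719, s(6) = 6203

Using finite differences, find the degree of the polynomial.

3

D1: 604, 788, 996, 1228, 1484
D2: 184, 208, 232, 256
D3: 24, 24, 24
The third differences are constant, so the polynomial has degree 3.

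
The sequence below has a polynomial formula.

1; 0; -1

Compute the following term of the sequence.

-2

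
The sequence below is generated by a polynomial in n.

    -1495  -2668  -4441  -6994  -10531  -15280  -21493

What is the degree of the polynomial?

4

First differences: -1173, -1773, -2553, -3537, -4749, -6213
Second differences: -600, -780, -984, -1212, -1464
Third differences: -180, -204, -228, -252
Fourth differences: -24, -24, -24
The fourth differences are constant, so the polynomial has degree 4.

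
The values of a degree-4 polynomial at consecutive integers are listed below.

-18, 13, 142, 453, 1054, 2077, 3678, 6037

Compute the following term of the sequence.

9358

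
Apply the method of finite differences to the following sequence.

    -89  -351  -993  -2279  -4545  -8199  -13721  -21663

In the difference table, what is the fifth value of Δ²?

Δ: -262, -642, -1286, -2266, -3654, -5522, -7942
Δ²: -380, -644, -980, -1388, -1868, -2420
Δ³: -264, -336, -408, -480, -552
Δ⁴: -72, -72, -72, -72

-1868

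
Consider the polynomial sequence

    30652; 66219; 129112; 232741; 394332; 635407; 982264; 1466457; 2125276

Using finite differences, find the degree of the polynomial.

First differences: 35567, 62893, 103629, 161591, 241075, 346857, 484193, 658819
Second differences: 27326, 40736, 57962, 79484, 105782, 137336, 174626
Third differences: 13410, 17226, 21522, 26298, 31554, 37290
Fourth differences: 3816, 4296, 4776, 5256, 5736
Fifth differences: 480, 480, 480, 480
The fifth differences are constant, so the polynomial has degree 5.

5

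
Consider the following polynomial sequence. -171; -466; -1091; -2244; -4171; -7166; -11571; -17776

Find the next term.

-26219

D1: -295 , -625 , -1153 , -1927 , -2995 , -4405 , -6205
D2: -330 , -528 , -774 , -1068 , -1410 , -1800
D3: -198 , -246 , -294 , -342 , -390
D4: -48 , -48 , -48 , -48
The fourth differences are constant (-48).
-390 − 48 = -438;  -1800 − 438 = -2238;  -6205 − 2238 = -8443;  -17776 − 8443 = -26219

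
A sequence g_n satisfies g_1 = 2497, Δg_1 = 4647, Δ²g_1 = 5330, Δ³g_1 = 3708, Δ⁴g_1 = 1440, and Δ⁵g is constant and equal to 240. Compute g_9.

510801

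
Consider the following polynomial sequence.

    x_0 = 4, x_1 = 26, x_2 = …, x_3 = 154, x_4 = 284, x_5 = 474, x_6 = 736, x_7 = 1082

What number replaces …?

72

Using the last 5 terms:
Δ: 130, 190, 262, 346
Δ²: 60, 72, 84
Δ³: 12, 12
Constant third difference = 12.
Extend backward: 60 − 12 = 48;  130 − 48 = 82;  154 − 82 = 72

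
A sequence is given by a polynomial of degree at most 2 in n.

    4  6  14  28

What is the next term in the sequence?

48

2 , 8 , 14
6 , 6
Second differences constant at 6.
14 + 6 = 20;  28 + 20 = 48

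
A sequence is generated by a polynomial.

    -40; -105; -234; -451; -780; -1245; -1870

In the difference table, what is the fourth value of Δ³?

First differences: -65, -129, -217, -329, -465, -625
Second differences: -64, -88, -112, -136, -160
Third differences: -24, -24, -24, -24

-24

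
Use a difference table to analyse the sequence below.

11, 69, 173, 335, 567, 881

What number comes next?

1289

First differences: 58 , 104 , 162 , 232 , 314
Second differences: 46 , 58 , 70 , 82
Third differences: 12 , 12 , 12
Constant third difference = 12, so extend:
82 + 12 = 94;  314 + 94 = 408;  881 + 408 = 1289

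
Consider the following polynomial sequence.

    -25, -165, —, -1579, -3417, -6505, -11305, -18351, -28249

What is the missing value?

Using the last 6 terms:
D1: -1838, -3088, -4800, -7046, -9898
D2: -1250, -1712, -2246, -2852
D3: -462, -534, -606
D4: -72, -72
Constant fourth difference = -72.
Extend backward: -462 + 72 = -390;  -1250 + 390 = -860;  -1838 + 860 = -978;  -1579 + 978 = -601

-601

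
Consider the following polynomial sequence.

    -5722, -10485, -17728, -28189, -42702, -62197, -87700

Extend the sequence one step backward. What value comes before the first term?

-2797

D1: -4763, -7243, -10461, -14513, -19495, -25503
D2: -2480, -3218, -4052, -4982, -6008
D3: -738, -834, -930, -1026
D4: -96, -96, -96
The fourth differences are constant at -96.
Work back: -738 + 96 = -642;  -2480 + 642 = -1838;  -4763 + 1838 = -2925;  -5722 + 2925 = -2797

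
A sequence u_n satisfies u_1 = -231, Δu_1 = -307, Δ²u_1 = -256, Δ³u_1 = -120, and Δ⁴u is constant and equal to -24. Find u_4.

Build the table forward from the leading diagonal:
Δ⁴: -24, -24, -24, -24
Δ³: -120, -144, -168, -192
Δ²: -256, -376, -520, -688
Δ: -307, -563, -939, -1459
u: -231, -538, -1101, -2040

-2040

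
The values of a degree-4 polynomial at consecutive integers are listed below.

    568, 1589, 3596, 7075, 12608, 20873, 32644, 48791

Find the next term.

70280

1021  2007  3479  5533  8265  11771  16147
986  1472  2054  2732  3506  4376
486  582  678  774  870
96  96  96  96
Constant fourth difference = 96, so extend:
870 + 96 = 966;  4376 + 966 = 5342;  16147 + 5342 = 21489;  48791 + 21489 = 70280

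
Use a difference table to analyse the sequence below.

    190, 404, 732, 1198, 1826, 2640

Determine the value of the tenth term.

8236

214, 328, 466, 628, 814
114, 138, 162, 186
24, 24, 24
The third differences are constant (24).
186 + 24 = 210;  814 + 210 = 1024;  2640 + 1024 = 3664
210 + 24 = 234;  1024 + 234 = 1258;  3664 + 1258 = 4922
234 + 24 = 258;  1258 + 258 = 1516;  4922 + 1516 = 6438
258 + 24 = 282;  1516 + 282 = 1798;  6438 + 1798 = 8236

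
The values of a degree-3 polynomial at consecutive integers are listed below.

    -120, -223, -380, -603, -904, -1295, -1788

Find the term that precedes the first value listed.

First differences: -103, -157, -223, -301, -391, -493
Second differences: -54, -66, -78, -90, -102
Third differences: -12, -12, -12, -12
The third differences are constant at -12.
Work back: -54 + 12 = -42;  -103 + 42 = -61;  -120 + 61 = -59

-59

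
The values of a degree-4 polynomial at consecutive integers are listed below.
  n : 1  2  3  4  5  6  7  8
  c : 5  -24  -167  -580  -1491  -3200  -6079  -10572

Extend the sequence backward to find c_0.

4

Δ: -29  -143  -413  -911  -1709  -2879  -4493
Δ²: -114  -270  -498  -798  -1170  -1614
Δ³: -156  -228  -300  -372  -444
Δ⁴: -72  -72  -72  -72
The fourth differences are constant at -72.
Work back: -156 + 72 = -84;  -114 + 84 = -30;  -29 + 30 = 1;  5 − 1 = 4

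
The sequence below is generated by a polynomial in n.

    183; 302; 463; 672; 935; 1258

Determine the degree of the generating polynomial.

3

Δ: 119, 161, 209, 263, 323
Δ²: 42, 48, 54, 60
Δ³: 6, 6, 6
The third differences are constant, so the polynomial has degree 3.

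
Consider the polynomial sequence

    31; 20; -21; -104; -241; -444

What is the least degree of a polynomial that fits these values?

3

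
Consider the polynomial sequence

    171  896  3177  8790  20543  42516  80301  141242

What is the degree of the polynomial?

D1: 725, 2281, 5613, 11753, 21973, 37785, 60941
D2: 1556, 3332, 6140, 10220, 15812, 23156
D3: 1776, 2808, 4080, 5592, 7344
D4: 1032, 1272, 1512, 1752
D5: 240, 240, 240
The fifth differences are constant, so the polynomial has degree 5.

5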